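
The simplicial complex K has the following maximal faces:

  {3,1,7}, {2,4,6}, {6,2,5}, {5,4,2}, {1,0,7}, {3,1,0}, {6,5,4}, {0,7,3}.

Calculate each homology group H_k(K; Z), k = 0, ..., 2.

Take the total order 0 < 1 < 2 < 3 < 4 < 5 < 6 < 7 on the vertex set. Then K (dimension 2) consists of the simplices:

  0-simplices (8): [0], [1], [2], [3], [4], [5], [6], [7]
  1-simplices (12): [0,1], [0,3], [0,7], [1,3], [1,7], [2,4], [2,5], [2,6], [3,7], [4,5], [4,6], [5,6]
  2-simplices (8): [0,1,3], [0,1,7], [0,3,7], [1,3,7], [2,4,5], [2,4,6], [2,5,6], [4,5,6]

Hence C_0 ≅ Z^8, C_1 ≅ Z^12, C_2 ≅ Z^8.

Boundary ∂_1: C_1 → C_0 sends each edge [p,q] (with p < q) to q − p. For instance
  ∂[0,1] = [1] − [0].
This gives a 8×12 integer matrix of rank 6; reducing to Smith normal form yields diagonal entries (1,1,1,1,1,1).

Boundary ∂_2: C_2 → C_1 sends each 2-simplex [p,q,r] to [q,r] − [p,r] + [p,q]. For instance
  ∂[2,4,5] = [4,5] − [2,5] + [2,4],
  ∂[0,1,3] = [1,3] − [0,3] + [0,1].
The resulting 12×8 matrix has rank 6, and its Smith normal form has invariant factors (1,1,1,1,1,1).

Computing H_k = (kernel of ∂_k) / (image of ∂_{k+1}):

  H_0: rank C_0 − rank ∂_1 = 8 − 6 = 2, and the invariant factors of ∂_1 are all 1, so H_0 ≅ Z^2.
  H_1: rank ker ∂_1 − rank ∂_2 = (12 − 6) − 6 = 0, and the invariant factors of ∂_2 are all 1, so H_1 ≅ 0.
  H_2: rank ker ∂_2 − rank ∂_3 = (8 − 6) − 0 = 2, and there is no ∂_3, so H_2 ≅ Z^2.

As a check, the Euler characteristic is 8 − 12 + 8 = 4, which agrees with 2 − 0 + 2 = 4.

H_0 ≅ Z^2,  H_1 = 0,  H_2 ≅ Z^2.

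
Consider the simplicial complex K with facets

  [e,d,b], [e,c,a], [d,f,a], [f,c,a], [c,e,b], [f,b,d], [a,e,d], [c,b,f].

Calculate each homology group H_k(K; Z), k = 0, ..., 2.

H_0 ≅ Z,  H_1 = 0,  H_2 ≅ Z.

We work with the vertex ordering a < b < c < d < e < f. The simplices of K, each written with vertices in increasing order, are:

  0-simplices (6): a, b, c, d, e, f
  1-simplices (12): ac, ad, ae, af, bc, bd, be, bf, ce, cf, de, df
  2-simplices (8): ace, acf, ade, adf, bce, bcf, bde, bdf

Hence C_0 ≅ Z^6, C_1 ≅ Z^12, C_2 ≅ Z^8.

Boundary ∂_1: C_1 → C_0 is given by ∂[p,q] = [q] − [p].
The resulting 6×12 matrix has rank 5, and its Smith normal form has invariant factors (1,1,1,1,1).

The boundary map ∂_2: C_2 → C_1 sends each 2-simplex [p,q,r] to [q,r] − [p,r] + [p,q]. For instance
  ∂bce = ce − be + bc,
  ∂bcf = cf − bf + bc.
As a 12×8 matrix over Z this has rank 7, with invariant factors (1,1,1,1,1,1,1).

Computing H_k = (kernel of ∂_k) / (image of ∂_{k+1}):

  H_0: rank C_0 − rank ∂_1 = 6 − 5 = 1, and the invariant factors of ∂_1 are all 1, so H_0 ≅ Z.
  H_1: rank ker ∂_1 − rank ∂_2 = (12 − 5) − 7 = 0, and the invariant factors of ∂_2 are all 1, so H_1 ≅ 0.
  H_2: rank ker ∂_2 − rank ∂_3 = (8 − 7) − 0 = 1, and there is no ∂_3, so H_2 ≅ Z.

(K is a triangulation of the 2-sphere S^2.)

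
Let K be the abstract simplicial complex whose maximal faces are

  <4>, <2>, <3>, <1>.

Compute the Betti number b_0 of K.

b_0 = 4.

Order the vertices as 1 < 2 < 3 < 4. Listing each simplex with vertices in this order, K has dimension 0 with simplices:

  0-simplices (4): [1], [2], [3], [4]

giving chain groups C_0 ≅ Z^4.

Computing H_k = (kernel of ∂_k) / (image of ∂_{k+1}):

  H_0: rank C_0 − rank ∂_1 = 4 − 0 = 4, and there is no ∂_1, so H_0 ≅ Z^4.

Hence the Betti numbers are b_0 = 4.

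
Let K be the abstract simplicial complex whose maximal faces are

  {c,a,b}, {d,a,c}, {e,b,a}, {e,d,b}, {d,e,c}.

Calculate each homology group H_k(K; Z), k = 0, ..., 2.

We work with the vertex ordering a < b < c < d < e. The simplices of K, each written with vertices in increasing order, are:

  0-simplices (5): a, b, c, d, e
  1-simplices (10): ab, ac, ad, ae, bc, bd, be, cd, ce, de
  2-simplices (5): abc, abe, acd, bde, cde

giving chain groups C_0 ≅ Z^5, C_1 ≅ Z^10, C_2 ≅ Z^5.

∂_1: C_1 → C_0 is given by ∂[p,q] = [q] − [p].
This gives a 5×10 integer matrix of rank 4; reducing to Smith normal form yields diagonal entries (1,1,1,1).

Boundary ∂_2: C_2 → C_1 acts by ∂[p,q,r] = [q,r] − [p,r] + [p,q]. For instance
  ∂acd = cd − ad + ac,
  ∂abc = bc − ac + ab.
As a 10×5 matrix over Z this has rank 5, with invariant factors (1,1,1,1,1).

Reading off H_k = ker ∂_k / im ∂_{k+1}:

  H_0: rank C_0 − rank ∂_1 = 5 − 4 = 1, and the invariant factors of ∂_1 are all 1, so H_0 = Z.
  H_1: rank ker ∂_1 − rank ∂_2 = (10 − 4) − 5 = 1, and the invariant factors of ∂_2 are all 1, so H_1 = Z.
  H_2: rank ker ∂_2 − rank ∂_3 = (5 − 5) − 0 = 0, and there is no ∂_3, so H_2 = 0.

(K is a triangulation of the Möbius band.)

H_0 ≅ Z,  H_1 ≅ Z,  H_2 = 0.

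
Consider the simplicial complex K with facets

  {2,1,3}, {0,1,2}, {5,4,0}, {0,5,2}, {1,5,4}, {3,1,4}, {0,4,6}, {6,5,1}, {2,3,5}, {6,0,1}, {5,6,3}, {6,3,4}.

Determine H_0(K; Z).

H_0 ≅ Z.

Fix the vertex order 0 < 1 < 2 < 3 < 4 < 5 < 6 and write every simplex with vertices in increasing order. Then dim K = 2 and the simplices of K are:

  0-simplices (7): [0], [1], [2], [3], [4], [5], [6]
  1-simplices (18): [0,1], [0,2], [0,4], [0,5], [0,6], [1,2], [1,3], [1,4], [1,5], [1,6], [2,3], [2,5], [3,4], [3,5], [3,6], [4,5], [4,6], [5,6]
  2-simplices (12): [0,1,2], [0,1,6], [0,2,5], [0,4,5], [0,4,6], [1,2,3], [1,3,4], [1,4,5], [1,5,6], [2,3,5], [3,4,6], [3,5,6]

giving chain groups C_0 ≅ Z^7, C_1 ≅ Z^18, C_2 ≅ Z^12.

Boundary ∂_1: C_1 → C_0 maps an edge to its endpoints' difference, ∂[p,q] = q − p. For instance
  ∂[2,5] = [5] − [2].
The 7×18 boundary matrix has rank 6 and Smith normal form diag(1,1,1,1,1,1).

∂_2: C_2 → C_1 acts by ∂[p,q,r] = [q,r] − [p,r] + [p,q]. For instance
  ∂[1,3,4] = [3,4] − [1,4] + [1,3],
  ∂[0,1,6] = [1,6] − [0,6] + [0,1].
The 18×12 boundary matrix has rank 12 and Smith normal form diag(1,1,1,1,1,1,1,1,1,1,1,2).

Reading off H_k = ker ∂_k / im ∂_{k+1}:

  H_0: rank C_0 − rank ∂_1 = 7 − 6 = 1, and the invariant factors of ∂_1 are all 1, so H_0 = Z.

(K is a triangulation of the real projective plane RP^2.)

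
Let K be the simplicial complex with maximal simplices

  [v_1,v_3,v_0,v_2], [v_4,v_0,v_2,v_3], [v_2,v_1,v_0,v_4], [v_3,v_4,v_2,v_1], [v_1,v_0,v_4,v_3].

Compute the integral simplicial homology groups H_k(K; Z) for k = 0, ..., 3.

H_0 ≅ Z,  H_1 = 0,  H_2 = 0,  H_3 ≅ Z.

We work with the vertex ordering v_0 < v_1 < v_2 < v_3 < v_4. The simplices of K, each written with vertices in increasing order, are:

  0-simplices (5): [v_0], [v_1], [v_2], [v_3], [v_4]
  1-simplices (10): [v_0,v_1], [v_0,v_2], [v_0,v_3], [v_0,v_4], [v_1,v_2], [v_1,v_3], [v_1,v_4], [v_2,v_3], [v_2,v_4], [v_3,v_4]
  2-simplices (10): [v_0,v_1,v_2], [v_0,v_1,v_3], [v_0,v_1,v_4], [v_0,v_2,v_3], [v_0,v_2,v_4], [v_0,v_3,v_4], [v_1,v_2,v_3], [v_1,v_2,v_4], [v_1,v_3,v_4], [v_2,v_3,v_4]
  3-simplices (5): [v_0,v_1,v_2,v_3], [v_0,v_1,v_2,v_4], [v_0,v_1,v_3,v_4], [v_0,v_2,v_3,v_4], [v_1,v_2,v_3,v_4]

so the chain groups are C_0 ≅ Z^5, C_1 ≅ Z^10, C_2 ≅ Z^10, C_3 ≅ Z^5.

Boundary ∂_1: C_1 → C_0 maps an edge to its endpoints' difference, ∂[p,q] = q − p. For instance
  ∂[v_2,v_4] = [v_4] − [v_2].
The 5×10 boundary matrix has rank 4 and Smith normal form diag(1,1,1,1).

∂_2: C_2 → C_1 sends each 2-simplex [p,q,r] to [q,r] − [p,r] + [p,q]. For instance
  ∂[v_1,v_2,v_4] = [v_2,v_4] − [v_1,v_4] + [v_1,v_2],
  ∂[v_0,v_2,v_3] = [v_2,v_3] − [v_0,v_3] + [v_0,v_2].
The resulting 10×10 matrix has rank 6, and its Smith normal form has invariant factors (1,1,1,1,1,1).

Boundary ∂_3: C_3 → C_2 sends each 3-simplex σ to the alternating sum Σ_i (−1)^i (σ with its i-th vertex removed). For instance
  ∂[v_0,v_1,v_2,v_4] = [v_1,v_2,v_4] − [v_0,v_2,v_4] + [v_0,v_1,v_4] − [v_0,v_1,v_2],
  ∂[v_0,v_1,v_2,v_3] = [v_1,v_2,v_3] − [v_0,v_2,v_3] + [v_0,v_1,v_3] − [v_0,v_1,v_2].
As a 10×5 matrix over Z this has rank 4, with invariant factors (1,1,1,1).

Now H_k = ker ∂_k / im ∂_{k+1}, so:

  H_0: rank C_0 − rank ∂_1 = 5 − 4 = 1, and the invariant factors of ∂_1 are all 1, so H_0 ≅ Z.
  H_1: rank ker ∂_1 − rank ∂_2 = (10 − 4) − 6 = 0, and the invariant factors of ∂_2 are all 1, so H_1 ≅ 0.
  H_2: rank ker ∂_2 − rank ∂_3 = (10 − 6) − 4 = 0, and the invariant factors of ∂_3 are all 1, so H_2 ≅ 0.
  H_3: rank ker ∂_3 − rank ∂_4 = (5 − 4) − 0 = 1, and there is no ∂_4, so H_3 ≅ Z.

As a check, the Euler characteristic is 5 − 10 + 10 − 5 = 0, which agrees with 1 − 0 + 0 − 1 = 0.
(K is a triangulation of the 3-sphere S^3.)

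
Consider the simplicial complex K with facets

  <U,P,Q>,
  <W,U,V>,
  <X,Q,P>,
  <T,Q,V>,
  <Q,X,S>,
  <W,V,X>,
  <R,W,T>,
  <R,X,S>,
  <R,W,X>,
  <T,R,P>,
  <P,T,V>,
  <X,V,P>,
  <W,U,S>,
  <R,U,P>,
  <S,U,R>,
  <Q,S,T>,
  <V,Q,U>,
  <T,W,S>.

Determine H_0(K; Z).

Take the total order P < Q < R < S < T < U < V < W < X on the vertex set. Then K (dimension 2) consists of the simplices:

  0-simplices (9): P, Q, R, S, T, U, V, W, X
  1-simplices (27): PQ, PR, PT, PU, PV, PX, QS, QT, QU, QV, QX, RS, RT, RU, RW, RX, ST, SU, SW, SX, TV, TW, UV, UW, VW, VX, WX
  2-simplices (18): PQU, PQX, PRT, PRU, PTV, PVX, QST, QSX, QTV, QUV, RSU, RSX, RTW, RWX, STW, SUW, UVW, VWX

Hence C_0 ≅ Z^9, C_1 ≅ Z^27, C_2 ≅ Z^18.

∂_1: C_1 → C_0 is given by ∂[p,q] = [q] − [p]. For instance
  ∂UV = V − U.
The resulting 9×27 matrix has rank 8, and its Smith normal form has invariant factors (1,1,1,1,1,1,1,1).

Boundary ∂_2: C_2 → C_1 maps a triangle to the signed sum of its edges. For instance
  ∂PVX = VX − PX + PV,
  ∂QST = ST − QT + QS.
The resulting 27×18 matrix has rank 18, and its Smith normal form has invariant factors (1,1,1,1,1,1,1,1,1,1,1,1,1,1,1,1,1,2).

Computing H_k = (kernel of ∂_k) / (image of ∂_{k+1}):

  H_0: rank C_0 − rank ∂_1 = 9 − 8 = 1, and the invariant factors of ∂_1 are all 1, so H_0 ≅ Z.

H_0 = Z.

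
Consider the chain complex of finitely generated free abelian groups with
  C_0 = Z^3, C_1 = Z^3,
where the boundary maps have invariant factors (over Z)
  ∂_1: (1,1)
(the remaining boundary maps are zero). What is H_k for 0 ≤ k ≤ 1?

H_0: b_0 = 3 − 0 − 2 = 1; torsion from ∂_1 factors > 1: none. So H_0 ≅ Z.
H_1: b_1 = 3 − 2 − 0 = 1; torsion from ∂_2 factors > 1: none. So H_1 ≅ Z.

H_0 ≅ Z,  H_1 ≅ Z.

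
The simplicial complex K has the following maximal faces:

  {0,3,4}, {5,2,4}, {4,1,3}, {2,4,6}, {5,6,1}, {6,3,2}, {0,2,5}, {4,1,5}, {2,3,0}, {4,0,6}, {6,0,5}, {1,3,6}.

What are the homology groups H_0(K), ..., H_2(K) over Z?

Take the total order 0 < 1 < 2 < 3 < 4 < 5 < 6 on the vertex set. Then K (dimension 2) consists of the simplices:

  0-simplices (7): [0], [1], [2], [3], [4], [5], [6]
  1-simplices (18): [0,2], [0,3], [0,4], [0,5], [0,6], [1,3], [1,4], [1,5], [1,6], [2,3], [2,4], [2,5], [2,6], [3,4], [3,6], [4,5], [4,6], [5,6]
  2-simplices (12): [0,2,3], [0,2,5], [0,3,4], [0,4,6], [0,5,6], [1,3,4], [1,3,6], [1,4,5], [1,5,6], [2,3,6], [2,4,5], [2,4,6]

giving chain groups C_0 ≅ Z^7, C_1 ≅ Z^18, C_2 ≅ Z^12.

∂_1: C_1 → C_0 maps an edge to its endpoints' difference, ∂[p,q] = q − p. For instance
  ∂[2,3] = [3] − [2].
The 7×18 boundary matrix has rank 6 and Smith normal form diag(1,1,1,1,1,1).

The boundary map ∂_2: C_2 → C_1 maps a triangle to the signed sum of its edges. For instance
  ∂[2,4,6] = [4,6] − [2,6] + [2,4],
  ∂[0,5,6] = [5,6] − [0,6] + [0,5].
This gives a 18×12 integer matrix of rank 12; reducing to Smith normal form yields diagonal entries (1,1,1,1,1,1,1,1,1,1,1,2).

Now H_k = ker ∂_k / im ∂_{k+1}, so:

  H_0: rank C_0 − rank ∂_1 = 7 − 6 = 1, and the invariant factors of ∂_1 are all 1, so H_0 ≅ Z.
  H_1: rank ker ∂_1 − rank ∂_2 = (18 − 6) − 12 = 0, and ∂_2 has invariant factor 2 > 1, so H_1 ≅ Z/2Z.
  H_2: rank ker ∂_2 − rank ∂_3 = (12 − 12) − 0 = 0, and there is no ∂_3, so H_2 ≅ 0.

H_0 ≅ Z,  H_1 ≅ Z/2Z,  H_2 = 0.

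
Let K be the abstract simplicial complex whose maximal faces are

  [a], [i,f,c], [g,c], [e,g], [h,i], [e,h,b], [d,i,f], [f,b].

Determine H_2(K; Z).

H_2 = 0.

Take the total order a < b < c < d < e < f < g < h < i on the vertex set. Then K (dimension 2) consists of the simplices:

  0-simplices (9): a, b, c, d, e, f, g, h, i
  1-simplices (12): be, bf, bh, cf, cg, ci, df, di, eg, eh, fi, hi
  2-simplices (3): beh, cfi, dfi

Hence C_0 ≅ Z^9, C_1 ≅ Z^12, C_2 ≅ Z^3.

∂_1: C_1 → C_0 is given by ∂[p,q] = [q] − [p].
The 9×12 boundary matrix has rank 7 and Smith normal form diag(1,1,1,1,1,1,1).

∂_2: C_2 → C_1 sends each 2-simplex [p,q,r] to [q,r] − [p,r] + [p,q]. For instance
  ∂cfi = fi − ci + cf,
  ∂beh = eh − bh + be.
The resulting 12×3 matrix has rank 3, and its Smith normal form has invariant factors (1,1,1).

Reading off H_k = ker ∂_k / im ∂_{k+1}:

  H_2: rank ker ∂_2 − rank ∂_3 = (3 − 3) − 0 = 0, and there is no ∂_3, so H_2 ≅ 0.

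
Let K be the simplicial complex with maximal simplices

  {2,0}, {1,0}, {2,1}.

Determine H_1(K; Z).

Order the vertices as 0 < 1 < 2. Listing each simplex with vertices in this order, K has dimension 1 with simplices:

  0-simplices (3): [0], [1], [2]
  1-simplices (3): [0,1], [0,2], [1,2]

Hence C_0 ≅ Z^3, C_1 ≅ Z^3.

∂_1: C_1 → C_0 is given by ∂[p,q] = [q] − [p].
This gives a 3×3 integer matrix of rank 2; reducing to Smith normal form yields diagonal entries (1,1).

Reading off H_k = ker ∂_k / im ∂_{k+1}:

  H_1: rank ker ∂_1 − rank ∂_2 = (3 − 2) − 0 = 1, and there is no ∂_2, so H_1 = Z.

H_1 = Z.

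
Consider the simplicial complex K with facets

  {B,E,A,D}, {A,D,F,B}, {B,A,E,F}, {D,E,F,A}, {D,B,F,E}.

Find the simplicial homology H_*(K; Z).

Order the vertices as A < B < D < E < F. Listing each simplex with vertices in this order, K has dimension 3 with simplices:

  0-simplices (5): A, B, D, E, F
  1-simplices (10): AB, AD, AE, AF, BD, BE, BF, DE, DF, EF
  2-simplices (10): ABD, ABE, ABF, ADE, ADF, AEF, BDE, BDF, BEF, DEF
  3-simplices (5): ABDE, ABDF, ABEF, ADEF, BDEF

so the chain groups are C_0 ≅ Z^5, C_1 ≅ Z^10, C_2 ≅ Z^10, C_3 ≅ Z^5.

Boundary ∂_1: C_1 → C_0 maps an edge to its endpoints' difference, ∂[p,q] = q − p.
The resulting 5×10 matrix has rank 4, and its Smith normal form has invariant factors (1,1,1,1).

The boundary map ∂_2: C_2 → C_1 maps a triangle to the signed sum of its edges. For instance
  ∂DEF = EF − DF + DE,
  ∂BDE = DE − BE + BD.
As a 10×10 matrix over Z this has rank 6, with invariant factors (1,1,1,1,1,1).

The boundary map ∂_3: C_3 → C_2 sends each 3-simplex σ to the alternating sum Σ_i (−1)^i (σ with its i-th vertex removed). For instance
  ∂ADEF = DEF − AEF + ADF − ADE,
  ∂BDEF = DEF − BEF + BDF − BDE.
As a 10×5 matrix over Z this has rank 4, with invariant factors (1,1,1,1).

Computing H_k = (kernel of ∂_k) / (image of ∂_{k+1}):

  H_0: rank C_0 − rank ∂_1 = 5 − 4 = 1, and the invariant factors of ∂_1 are all 1, so H_0 ≅ Z.
  H_1: rank ker ∂_1 − rank ∂_2 = (10 − 4) − 6 = 0, and the invariant factors of ∂_2 are all 1, so H_1 ≅ 0.
  H_2: rank ker ∂_2 − rank ∂_3 = (10 − 6) − 4 = 0, and the invariant factors of ∂_3 are all 1, so H_2 ≅ 0.
  H_3: rank ker ∂_3 − rank ∂_4 = (5 − 4) − 0 = 1, and there is no ∂_4, so H_3 ≅ Z.

H_0 = Z,  H_1 = 0,  H_2 = 0,  H_3 = Z.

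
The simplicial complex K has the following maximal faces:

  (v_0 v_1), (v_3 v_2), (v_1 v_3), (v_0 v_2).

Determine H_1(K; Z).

H_1 = Z.

Fix the vertex order v_0 < v_1 < v_2 < v_3 and write every simplex with vertices in increasing order. Then dim K = 1 and the simplices of K are:

  0-simplices (4): [v_0], [v_1], [v_2], [v_3]
  1-simplices (4): [v_0,v_1], [v_0,v_2], [v_1,v_3], [v_2,v_3]

so the chain groups are C_0 ≅ Z^4, C_1 ≅ Z^4.

Boundary ∂_1: C_1 → C_0 is given by ∂[p,q] = [q] − [p].
The resulting 4×4 matrix has rank 3, and its Smith normal form has invariant factors (1,1,1).

Now H_k = ker ∂_k / im ∂_{k+1}, so:

  H_1: rank ker ∂_1 − rank ∂_2 = (4 − 3) − 0 = 1, and there is no ∂_2, so H_1 ≅ Z.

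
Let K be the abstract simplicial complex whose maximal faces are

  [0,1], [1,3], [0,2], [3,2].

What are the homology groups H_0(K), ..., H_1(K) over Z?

H_0 = Z,  H_1 = Z.

Take the total order 0 < 1 < 2 < 3 on the vertex set. Then K (dimension 1) consists of the simplices:

  0-simplices (4): [0], [1], [2], [3]
  1-simplices (4): [0,1], [0,2], [1,3], [2,3]

so the chain groups are C_0 ≅ Z^4, C_1 ≅ Z^4.

∂_1: C_1 → C_0 maps an edge to its endpoints' difference, ∂[p,q] = q − p. For instance
  ∂[1,3] = [3] − [1].
The resulting 4×4 matrix has rank 3, and its Smith normal form has invariant factors (1,1,1).

Now H_k = ker ∂_k / im ∂_{k+1}, so:

  H_0: rank C_0 − rank ∂_1 = 4 − 3 = 1, and the invariant factors of ∂_1 are all 1, so H_0 = Z.
  H_1: rank ker ∂_1 − rank ∂_2 = (4 − 3) − 0 = 1, and there is no ∂_2, so H_1 = Z.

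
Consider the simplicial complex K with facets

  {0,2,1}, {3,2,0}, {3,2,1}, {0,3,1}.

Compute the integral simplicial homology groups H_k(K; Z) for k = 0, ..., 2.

Order the vertices as 0 < 1 < 2 < 3. Listing each simplex with vertices in this order, K has dimension 2 with simplices:

  0-simplices (4): [0], [1], [2], [3]
  1-simplices (6): [0,1], [0,2], [0,3], [1,2], [1,3], [2,3]
  2-simplices (4): [0,1,2], [0,1,3], [0,2,3], [1,2,3]

so the chain groups are C_0 ≅ Z^4, C_1 ≅ Z^6, C_2 ≅ Z^4.

Boundary ∂_1: C_1 → C_0 is given by ∂[p,q] = [q] − [p].
The resulting 4×6 matrix has rank 3, and its Smith normal form has invariant factors (1,1,1).

Boundary ∂_2: C_2 → C_1 sends each 2-simplex [p,q,r] to [q,r] − [p,r] + [p,q]. For instance
  ∂[0,1,2] = [1,2] − [0,2] + [0,1],
  ∂[0,2,3] = [2,3] − [0,3] + [0,2].
As a 6×4 matrix over Z this has rank 3, with invariant factors (1,1,1).

Computing H_k = (kernel of ∂_k) / (image of ∂_{k+1}):

  H_0: rank C_0 − rank ∂_1 = 4 − 3 = 1, and the invariant factors of ∂_1 are all 1, so H_0 ≅ Z.
  H_1: rank ker ∂_1 − rank ∂_2 = (6 − 3) − 3 = 0, and the invariant factors of ∂_2 are all 1, so H_1 ≅ 0.
  H_2: rank ker ∂_2 − rank ∂_3 = (4 − 3) − 0 = 1, and there is no ∂_3, so H_2 ≅ Z.

As a check, the Euler characteristic is 4 − 6 + 4 = 2, which agrees with 1 − 0 + 1 = 2.

H_0 = Z,  H_1 = 0,  H_2 = Z.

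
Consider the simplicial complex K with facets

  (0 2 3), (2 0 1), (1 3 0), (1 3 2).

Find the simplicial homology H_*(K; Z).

H_0 = Z,  H_1 = 0,  H_2 = Z.

Order the vertices as 0 < 1 < 2 < 3. Listing each simplex with vertices in this order, K has dimension 2 with simplices:

  0-simplices (4): [0], [1], [2], [3]
  1-simplices (6): [0,1], [0,2], [0,3], [1,2], [1,3], [2,3]
  2-simplices (4): [0,1,2], [0,1,3], [0,2,3], [1,2,3]

Hence C_0 ≅ Z^4, C_1 ≅ Z^6, C_2 ≅ Z^4.

∂_1: C_1 → C_0 maps an edge to its endpoints' difference, ∂[p,q] = q − p.
The resulting 4×6 matrix has rank 3, and its Smith normal form has invariant factors (1,1,1).

∂_2: C_2 → C_1 sends each 2-simplex [p,q,r] to [q,r] − [p,r] + [p,q]. For instance
  ∂[1,2,3] = [2,3] − [1,3] + [1,2],
  ∂[0,2,3] = [2,3] − [0,3] + [0,2].
The resulting 6×4 matrix has rank 3, and its Smith normal form has invariant factors (1,1,1).

From H_k ≅ ker(∂_k) / im(∂_{k+1}) we obtain:

  H_0: rank C_0 − rank ∂_1 = 4 − 3 = 1, and the invariant factors of ∂_1 are all 1, so H_0 ≅ Z.
  H_1: rank ker ∂_1 − rank ∂_2 = (6 − 3) − 3 = 0, and the invariant factors of ∂_2 are all 1, so H_1 ≅ 0.
  H_2: rank ker ∂_2 − rank ∂_3 = (4 − 3) − 0 = 1, and there is no ∂_3, so H_2 ≅ Z.

As a check, the Euler characteristic is 4 − 6 + 4 = 2, which agrees with 1 − 0 + 1 = 2.
(K is a triangulation of the 2-sphere S^2.)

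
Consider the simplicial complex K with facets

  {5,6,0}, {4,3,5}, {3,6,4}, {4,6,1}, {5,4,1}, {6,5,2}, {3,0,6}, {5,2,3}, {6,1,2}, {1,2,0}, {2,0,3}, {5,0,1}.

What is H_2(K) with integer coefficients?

Take the total order 0 < 1 < 2 < 3 < 4 < 5 < 6 on the vertex set. Then K (dimension 2) consists of the simplices:

  0-simplices (7): [0], [1], [2], [3], [4], [5], [6]
  1-simplices (18): [0,1], [0,2], [0,3], [0,5], [0,6], [1,2], [1,4], [1,5], [1,6], [2,3], [2,5], [2,6], [3,4], [3,5], [3,6], [4,5], [4,6], [5,6]
  2-simplices (12): [0,1,2], [0,1,5], [0,2,3], [0,3,6], [0,5,6], [1,2,6], [1,4,5], [1,4,6], [2,3,5], [2,5,6], [3,4,5], [3,4,6]

so the chain groups are C_0 ≅ Z^7, C_1 ≅ Z^18, C_2 ≅ Z^12.

∂_1: C_1 → C_0 is given by ∂[p,q] = [q] − [p]. For instance
  ∂[0,5] = [5] − [0].
This gives a 7×18 integer matrix of rank 6; reducing to Smith normal form yields diagonal entries (1,1,1,1,1,1).

Boundary ∂_2: C_2 → C_1 acts by ∂[p,q,r] = [q,r] − [p,r] + [p,q]. For instance
  ∂[2,3,5] = [3,5] − [2,5] + [2,3],
  ∂[0,2,3] = [2,3] − [0,3] + [0,2].
As a 18×12 matrix over Z this has rank 12, with invariant factors (1,1,1,1,1,1,1,1,1,1,1,2).

Computing H_k = (kernel of ∂_k) / (image of ∂_{k+1}):

  H_2: rank ker ∂_2 − rank ∂_3 = (12 − 12) − 0 = 0, and there is no ∂_3, so H_2 = 0.

H_2 = 0.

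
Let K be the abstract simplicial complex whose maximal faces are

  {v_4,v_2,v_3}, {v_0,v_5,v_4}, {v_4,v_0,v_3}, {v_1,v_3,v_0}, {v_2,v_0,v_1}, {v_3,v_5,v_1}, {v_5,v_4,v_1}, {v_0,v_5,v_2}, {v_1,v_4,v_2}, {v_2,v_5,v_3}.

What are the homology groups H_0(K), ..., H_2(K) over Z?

We work with the vertex ordering v_0 < v_1 < v_2 < v_3 < v_4 < v_5. The simplices of K, each written with vertices in increasing order, are:

  0-simplices (6): [v_0], [v_1], [v_2], [v_3], [v_4], [v_5]
  1-simplices (15): (15 of them)
  2-simplices (10): [v_0,v_1,v_2], [v_0,v_1,v_3], [v_0,v_2,v_5], [v_0,v_3,v_4], [v_0,v_4,v_5], [v_1,v_2,v_4], [v_1,v_3,v_5], [v_1,v_4,v_5], [v_2,v_3,v_4], [v_2,v_3,v_5]

so the chain groups are C_0 ≅ Z^6, C_1 ≅ Z^15, C_2 ≅ Z^10.

The boundary map ∂_1: C_1 → C_0 sends each edge [p,q] (with p < q) to q − p. For instance
  ∂[v_2,v_3] = [v_3] − [v_2].
The resulting 6×15 matrix has rank 5, and its Smith normal form has invariant factors (1,1,1,1,1).

Boundary ∂_2: C_2 → C_1 maps a triangle to the signed sum of its edges. For instance
  ∂[v_0,v_1,v_3] = [v_1,v_3] − [v_0,v_3] + [v_0,v_1],
  ∂[v_0,v_3,v_4] = [v_3,v_4] − [v_0,v_4] + [v_0,v_3].
As a 15×10 matrix over Z this has rank 10, with invariant factors (1,1,1,1,1,1,1,1,1,2).

Reading off H_k = ker ∂_k / im ∂_{k+1}:

  H_0: rank C_0 − rank ∂_1 = 6 − 5 = 1, and the invariant factors of ∂_1 are all 1, so H_0 ≅ Z.
  H_1: rank ker ∂_1 − rank ∂_2 = (15 − 5) − 10 = 0, and ∂_2 has invariant factor 2 > 1, so H_1 ≅ Z/2.
  H_2: rank ker ∂_2 − rank ∂_3 = (10 − 10) − 0 = 0, and there is no ∂_3, so H_2 ≅ 0.

H_0 = Z,  H_1 = Z/2,  H_2 = 0.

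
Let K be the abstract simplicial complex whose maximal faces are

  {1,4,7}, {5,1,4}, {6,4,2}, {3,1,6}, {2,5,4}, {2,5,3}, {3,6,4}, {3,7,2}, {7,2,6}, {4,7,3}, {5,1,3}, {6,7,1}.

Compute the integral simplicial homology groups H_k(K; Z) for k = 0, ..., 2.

K has 7 vertices, 18 edges, 12 triangles.
rank ∂_0 = 0, rank ∂_1 = 6 ⇒ b_0 = 7 − 0 − 6 = 1; all invariant factors of ∂_1 are 1 so no torsion. So H_0 = Z.
rank ∂_1 = 6, rank ∂_2 = 12 ⇒ b_1 = 18 − 6 − 12 = 0; ∂_2 has invariant factor(s) [2] giving torsion. So H_1 = Z/2.
rank ∂_2 = 12, rank ∂_3 = 0 ⇒ b_2 = 12 − 12 − 0 = 0. So H_2 = 0.

H_0 = Z,  H_1 = Z/2,  H_2 = 0.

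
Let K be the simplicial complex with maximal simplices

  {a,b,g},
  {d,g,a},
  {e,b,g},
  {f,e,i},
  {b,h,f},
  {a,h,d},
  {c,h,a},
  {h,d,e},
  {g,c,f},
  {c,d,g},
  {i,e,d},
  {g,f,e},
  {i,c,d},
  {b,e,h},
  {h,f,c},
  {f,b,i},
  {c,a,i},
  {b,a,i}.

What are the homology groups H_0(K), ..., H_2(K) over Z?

H_0 = Z,  H_1 = Z ⊕ Z/2,  H_2 = 0.

Take the total order a < b < c < d < e < f < g < h < i on the vertex set. Then K (dimension 2) consists of the simplices:

  0-simplices (9): a, b, c, d, e, f, g, h, i
  1-simplices (27): ab, ac, ad, ag, ah, ai, be, bf, bg, bh, bi, cd, cf, cg, ch, ci, de, dg, dh, di, ef, eg, eh, ei, fg, fh, fi
  2-simplices (18): abg, abi, ach, aci, adg, adh, beg, beh, bfh, bfi, cdg, cdi, cfg, cfh, deh, dei, efg, efi

Hence C_0 ≅ Z^9, C_1 ≅ Z^27, C_2 ≅ Z^18.

∂_1: C_1 → C_0 is given by ∂[p,q] = [q] − [p].
The resulting 9×27 matrix has rank 8, and its Smith normal form has invariant factors (1,1,1,1,1,1,1,1).

The boundary map ∂_2: C_2 → C_1 maps a triangle to the signed sum of its edges. For instance
  ∂bfi = fi − bi + bf,
  ∂dei = ei − di + de.
The 27×18 boundary matrix has rank 18 and Smith normal form diag(1,1,1,1,1,1,1,1,1,1,1,1,1,1,1,1,1,2).

Reading off H_k = ker ∂_k / im ∂_{k+1}:

  H_0: rank C_0 − rank ∂_1 = 9 − 8 = 1, and the invariant factors of ∂_1 are all 1, so H_0 ≅ Z.
  H_1: rank ker ∂_1 − rank ∂_2 = (27 − 8) − 18 = 1, and ∂_2 has invariant factor 2 > 1, so H_1 ≅ Z ⊕ Z/2.
  H_2: rank ker ∂_2 − rank ∂_3 = (18 − 18) − 0 = 0, and there is no ∂_3, so H_2 ≅ 0.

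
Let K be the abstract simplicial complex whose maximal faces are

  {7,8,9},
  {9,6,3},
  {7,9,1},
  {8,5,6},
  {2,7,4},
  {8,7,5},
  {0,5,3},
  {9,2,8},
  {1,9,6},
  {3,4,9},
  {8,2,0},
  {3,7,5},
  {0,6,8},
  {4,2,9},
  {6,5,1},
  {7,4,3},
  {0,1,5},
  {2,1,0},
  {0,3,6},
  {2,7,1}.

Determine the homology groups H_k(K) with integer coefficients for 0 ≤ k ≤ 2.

K has 10 vertices, 30 edges, 20 triangles.
rank ∂_0 = 0, rank ∂_1 = 9 ⇒ b_0 = 10 − 0 − 9 = 1; all invariant factors of ∂_1 are 1 so no torsion. So H_0 ≅ Z.
rank ∂_1 = 9, rank ∂_2 = 20 ⇒ b_1 = 30 − 9 − 20 = 1; ∂_2 has invariant factor(s) [2] giving torsion. So H_1 ≅ Z ⊕ Z/2Z.
rank ∂_2 = 20, rank ∂_3 = 0 ⇒ b_2 = 20 − 20 − 0 = 0. So H_2 ≅ 0.

H_0 = Z,  H_1 = Z ⊕ Z/2Z,  H_2 = 0.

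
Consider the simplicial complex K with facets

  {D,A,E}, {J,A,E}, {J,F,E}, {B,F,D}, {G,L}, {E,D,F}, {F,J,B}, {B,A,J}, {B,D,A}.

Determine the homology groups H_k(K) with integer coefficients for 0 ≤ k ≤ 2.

Take the total order A < B < D < E < F < G < J < L on the vertex set. Then K (dimension 2) consists of the simplices:

  0-simplices (8): A, B, D, E, F, G, J, L
  1-simplices (13): AB, AD, AE, AJ, BD, BF, BJ, DE, DF, EF, EJ, FJ, GL
  2-simplices (8): ABD, ABJ, ADE, AEJ, BDF, BFJ, DEF, EFJ

Hence C_0 ≅ Z^8, C_1 ≅ Z^13, C_2 ≅ Z^8.

∂_1: C_1 → C_0 maps an edge to its endpoints' difference, ∂[p,q] = q − p.
The resulting 8×13 matrix has rank 6, and its Smith normal form has invariant factors (1,1,1,1,1,1).

∂_2: C_2 → C_1 maps a triangle to the signed sum of its edges. For instance
  ∂DEF = EF − DF + DE,
  ∂EFJ = FJ − EJ + EF.
As a 13×8 matrix over Z this has rank 7, with invariant factors (1,1,1,1,1,1,1).

Computing H_k = (kernel of ∂_k) / (image of ∂_{k+1}):

  H_0: rank C_0 − rank ∂_1 = 8 − 6 = 2, and the invariant factors of ∂_1 are all 1, so H_0 = Z^2.
  H_1: rank ker ∂_1 − rank ∂_2 = (13 − 6) − 7 = 0, and the invariant factors of ∂_2 are all 1, so H_1 = 0.
  H_2: rank ker ∂_2 − rank ∂_3 = (8 − 7) − 0 = 1, and there is no ∂_3, so H_2 = Z.

(K is a triangulation of the disjoint union of the 2-sphere S^2 and the 1-simplex.)

H_0 = Z^2,  H_1 = 0,  H_2 = Z.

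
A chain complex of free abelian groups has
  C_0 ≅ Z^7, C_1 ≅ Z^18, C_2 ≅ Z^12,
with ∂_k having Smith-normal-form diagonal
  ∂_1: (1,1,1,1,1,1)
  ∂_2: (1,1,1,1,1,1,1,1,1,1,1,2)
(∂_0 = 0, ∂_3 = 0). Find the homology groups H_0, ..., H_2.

H_0 ≅ Z,  H_1 ≅ Z/2Z,  H_2 = 0.

H_0: b_0 = 7 − 0 − 6 = 1; torsion from ∂_1 factors > 1: none. So H_0 ≅ Z.
H_1: b_1 = 18 − 6 − 12 = 0; torsion from ∂_2 factors > 1: [2]. So H_1 ≅ Z/2Z.
H_2: b_2 = 12 − 12 − 0 = 0; torsion from ∂_3 factors > 1: none. So H_2 ≅ 0.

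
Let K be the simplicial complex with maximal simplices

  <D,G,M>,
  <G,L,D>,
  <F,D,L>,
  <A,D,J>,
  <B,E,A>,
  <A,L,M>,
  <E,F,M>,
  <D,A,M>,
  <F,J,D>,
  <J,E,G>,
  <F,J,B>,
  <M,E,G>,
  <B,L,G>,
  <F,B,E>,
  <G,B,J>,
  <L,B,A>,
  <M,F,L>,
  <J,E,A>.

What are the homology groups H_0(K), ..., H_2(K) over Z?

H_0 = Z,  H_1 = Z ⊕ Z/2Z,  H_2 = 0.

We work with the vertex ordering A < B < D < E < F < G < J < L < M. The simplices of K, each written with vertices in increasing order, are:

  0-simplices (9): A, B, D, E, F, G, J, L, M
  1-simplices (27): AB, AD, AE, AJ, AL, AM, BE, BF, BG, BJ, BL, DF, DG, DJ, DL, DM, EF, EG, EJ, EM, FJ, FL, FM, GJ, GL, GM, LM
  2-simplices (18): ABE, ABL, ADJ, ADM, AEJ, ALM, BEF, BFJ, BGJ, BGL, DFJ, DFL, DGL, DGM, EFM, EGJ, EGM, FLM

so the chain groups are C_0 ≅ Z^9, C_1 ≅ Z^27, C_2 ≅ Z^18.

The boundary map ∂_1: C_1 → C_0 sends each edge [p,q] (with p < q) to q − p.
As a 9×27 matrix over Z this has rank 8, with invariant factors (1,1,1,1,1,1,1,1).

The boundary map ∂_2: C_2 → C_1 acts by ∂[p,q,r] = [q,r] − [p,r] + [p,q]. For instance
  ∂ABL = BL − AL + AB,
  ∂AEJ = EJ − AJ + AE.
This gives a 27×18 integer matrix of rank 18; reducing to Smith normal form yields diagonal entries (1,1,1,1,1,1,1,1,1,1,1,1,1,1,1,1,1,2).

Reading off H_k = ker ∂_k / im ∂_{k+1}:

  H_0: rank C_0 − rank ∂_1 = 9 − 8 = 1, and the invariant factors of ∂_1 are all 1, so H_0 ≅ Z.
  H_1: rank ker ∂_1 − rank ∂_2 = (27 − 8) − 18 = 1, and ∂_2 has invariant factor 2 > 1, so H_1 ≅ Z ⊕ Z/2Z.
  H_2: rank ker ∂_2 − rank ∂_3 = (18 − 18) − 0 = 0, and there is no ∂_3, so H_2 ≅ 0.

(K is a triangulation of the Klein bottle.)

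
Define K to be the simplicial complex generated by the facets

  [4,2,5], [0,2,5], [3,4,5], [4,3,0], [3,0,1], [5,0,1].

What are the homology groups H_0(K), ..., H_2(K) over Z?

K has 6 vertices, 12 edges, 6 triangles.
rank ∂_0 = 0, rank ∂_1 = 5 ⇒ b_0 = 6 − 0 − 5 = 1; all invariant factors of ∂_1 are 1 so no torsion. So H_0 ≅ Z.
rank ∂_1 = 5, rank ∂_2 = 6 ⇒ b_1 = 12 − 5 − 6 = 1; all invariant factors of ∂_2 are 1 so no torsion. So H_1 ≅ Z.
rank ∂_2 = 6, rank ∂_3 = 0 ⇒ b_2 = 6 − 6 − 0 = 0. So H_2 ≅ 0.

H_0 = Z,  H_1 = Z,  H_2 = 0.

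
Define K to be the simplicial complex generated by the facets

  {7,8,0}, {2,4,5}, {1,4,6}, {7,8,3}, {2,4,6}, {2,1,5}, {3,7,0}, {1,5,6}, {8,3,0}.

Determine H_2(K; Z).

K has 9 vertices, 16 edges, 9 triangles.
rank ∂_2 = 8, rank ∂_3 = 0 ⇒ b_2 = 9 − 8 − 0 = 1. So H_2 ≅ Z.

H_2 = Z.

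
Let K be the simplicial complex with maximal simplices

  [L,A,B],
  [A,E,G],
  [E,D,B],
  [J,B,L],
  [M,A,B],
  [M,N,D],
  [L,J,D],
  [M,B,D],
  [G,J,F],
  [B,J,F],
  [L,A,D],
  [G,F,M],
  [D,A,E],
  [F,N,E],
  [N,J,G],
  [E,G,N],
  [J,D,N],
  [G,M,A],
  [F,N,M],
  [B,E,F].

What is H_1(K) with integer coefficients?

H_1 = Z ⊕ Z/2.

K has 10 vertices, 30 edges, 20 triangles.
rank ∂_1 = 9, rank ∂_2 = 20 ⇒ b_1 = 30 − 9 − 20 = 1; ∂_2 has invariant factor(s) [2] giving torsion. So H_1 ≅ Z ⊕ Z/2.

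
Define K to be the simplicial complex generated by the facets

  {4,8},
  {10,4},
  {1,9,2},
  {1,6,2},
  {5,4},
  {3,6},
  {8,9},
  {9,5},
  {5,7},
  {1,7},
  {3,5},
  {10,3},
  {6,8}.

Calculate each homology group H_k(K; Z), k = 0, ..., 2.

We work with the vertex ordering 1 < 2 < 3 < 4 < 5 < 6 < 7 < 8 < 9 < 10. The simplices of K, each written with vertices in increasing order, are:

  0-simplices (10): [1], [2], [3], [4], [5], [6], [7], [8], [9], [10]
  1-simplices (16): [1,2], [1,6], [1,7], [1,9], [2,6], [2,9], [3,5], [3,6], [3,10], [4,5], [4,8], [4,10], [5,7], [5,9], [6,8], [8,9]
  2-simplices (2): [1,2,6], [1,2,9]

so the chain groups are C_0 ≅ Z^10, C_1 ≅ Z^16, C_2 ≅ Z^2.

∂_1: C_1 → C_0 maps an edge to its endpoints' difference, ∂[p,q] = q − p.
The 10×16 boundary matrix has rank 9 and Smith normal form diag(1,1,1,1,1,1,1,1,1).

∂_2: C_2 → C_1 acts by ∂[p,q,r] = [q,r] − [p,r] + [p,q]. For instance
  ∂[1,2,9] = [2,9] − [1,9] + [1,2],
  ∂[1,2,6] = [2,6] − [1,6] + [1,2].
As a 16×2 matrix over Z this has rank 2, with invariant factors (1,1).

Computing H_k = (kernel of ∂_k) / (image of ∂_{k+1}):

  H_0: rank C_0 − rank ∂_1 = 10 − 9 = 1, and the invariant factors of ∂_1 are all 1, so H_0 = Z.
  H_1: rank ker ∂_1 − rank ∂_2 = (16 − 9) − 2 = 5, and the invariant factors of ∂_2 are all 1, so H_1 = Z^5.
  H_2: rank ker ∂_2 − rank ∂_3 = (2 − 2) − 0 = 0, and there is no ∂_3, so H_2 = 0.

As a check, the Euler characteristic is 10 − 16 + 2 = -4, which agrees with 1 − 5 + 0 = -4.

H_0 ≅ Z,  H_1 ≅ Z^5,  H_2 = 0.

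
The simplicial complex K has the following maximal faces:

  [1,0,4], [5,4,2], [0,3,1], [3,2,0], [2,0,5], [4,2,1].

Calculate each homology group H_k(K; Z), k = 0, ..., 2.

Take the total order 0 < 1 < 2 < 3 < 4 < 5 on the vertex set. Then K (dimension 2) consists of the simplices:

  0-simplices (6): [0], [1], [2], [3], [4], [5]
  1-simplices (12): [0,1], [0,2], [0,3], [0,4], [0,5], [1,2], [1,3], [1,4], [2,3], [2,4], [2,5], [4,5]
  2-simplices (6): [0,1,3], [0,1,4], [0,2,3], [0,2,5], [1,2,4], [2,4,5]

so the chain groups are C_0 ≅ Z^6, C_1 ≅ Z^12, C_2 ≅ Z^6.

The boundary map ∂_1: C_1 → C_0 is given by ∂[p,q] = [q] − [p].
The resulting 6×12 matrix has rank 5, and its Smith normal form has invariant factors (1,1,1,1,1).

∂_2: C_2 → C_1 acts by ∂[p,q,r] = [q,r] − [p,r] + [p,q]. For instance
  ∂[0,2,3] = [2,3] − [0,3] + [0,2],
  ∂[0,1,4] = [1,4] − [0,4] + [0,1].
This gives a 12×6 integer matrix of rank 6; reducing to Smith normal form yields diagonal entries (1,1,1,1,1,1).

From H_k ≅ ker(∂_k) / im(∂_{k+1}) we obtain:

  H_0: rank C_0 − rank ∂_1 = 6 − 5 = 1, and the invariant factors of ∂_1 are all 1, so H_0 ≅ Z.
  H_1: rank ker ∂_1 − rank ∂_2 = (12 − 5) − 6 = 1, and the invariant factors of ∂_2 are all 1, so H_1 ≅ Z.
  H_2: rank ker ∂_2 − rank ∂_3 = (6 − 6) − 0 = 0, and there is no ∂_3, so H_2 ≅ 0.

As a check, the Euler characteristic is 6 − 12 + 6 = 0, which agrees with 1 − 1 + 0 = 0.

H_0 ≅ Z,  H_1 ≅ Z,  H_2 = 0.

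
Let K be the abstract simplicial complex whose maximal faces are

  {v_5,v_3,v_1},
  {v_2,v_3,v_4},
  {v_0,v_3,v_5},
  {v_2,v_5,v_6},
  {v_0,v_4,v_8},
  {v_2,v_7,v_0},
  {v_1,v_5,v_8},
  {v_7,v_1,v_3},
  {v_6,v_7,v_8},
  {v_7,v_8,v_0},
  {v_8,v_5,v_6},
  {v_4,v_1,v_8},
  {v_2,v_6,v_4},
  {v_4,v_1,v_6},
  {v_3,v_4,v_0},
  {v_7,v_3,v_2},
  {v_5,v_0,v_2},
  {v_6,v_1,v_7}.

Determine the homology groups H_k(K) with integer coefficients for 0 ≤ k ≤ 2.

Fix the vertex order v_0 < v_1 < v_2 < v_3 < v_4 < v_5 < v_6 < v_7 < v_8 and write every simplex with vertices in increasing order. Then dim K = 2 and the simplices of K are:

  0-simplices (9): [v_0], [v_1], [v_2], [v_3], [v_4], [v_5], [v_6], [v_7], [v_8]
  1-simplices (27): (27 of them)
  2-simplices (18): (18 of them)

so the chain groups are C_0 ≅ Z^9, C_1 ≅ Z^27, C_2 ≅ Z^18.

The boundary map ∂_1: C_1 → C_0 sends each edge [p,q] (with p < q) to q − p.
The 9×27 boundary matrix has rank 8 and Smith normal form diag(1,1,1,1,1,1,1,1).

Boundary ∂_2: C_2 → C_1 acts by ∂[p,q,r] = [q,r] − [p,r] + [p,q]. For instance
  ∂[v_1,v_3,v_7] = [v_3,v_7] − [v_1,v_7] + [v_1,v_3],
  ∂[v_2,v_4,v_6] = [v_4,v_6] − [v_2,v_6] + [v_2,v_4].
The 27×18 boundary matrix has rank 18 and Smith normal form diag(1,1,1,1,1,1,1,1,1,1,1,1,1,1,1,1,1,2).

Now H_k = ker ∂_k / im ∂_{k+1}, so:

  H_0: rank C_0 − rank ∂_1 = 9 − 8 = 1, and the invariant factors of ∂_1 are all 1, so H_0 ≅ Z.
  H_1: rank ker ∂_1 − rank ∂_2 = (27 − 8) − 18 = 1, and ∂_2 has invariant factor 2 > 1, so H_1 ≅ Z ⊕ Z/2.
  H_2: rank ker ∂_2 − rank ∂_3 = (18 − 18) − 0 = 0, and there is no ∂_3, so H_2 ≅ 0.

H_0 ≅ Z,  H_1 ≅ Z ⊕ Z/2,  H_2 = 0.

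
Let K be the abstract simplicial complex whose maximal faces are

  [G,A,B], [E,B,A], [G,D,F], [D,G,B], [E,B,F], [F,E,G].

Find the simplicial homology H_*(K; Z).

H_0 = Z,  H_1 = Z,  H_2 = 0.

K has 6 vertices, 12 edges, 6 triangles.
rank ∂_0 = 0, rank ∂_1 = 5 ⇒ b_0 = 6 − 0 − 5 = 1; all invariant factors of ∂_1 are 1 so no torsion. So H_0 = Z.
rank ∂_1 = 5, rank ∂_2 = 6 ⇒ b_1 = 12 − 5 − 6 = 1; all invariant factors of ∂_2 are 1 so no torsion. So H_1 = Z.
rank ∂_2 = 6, rank ∂_3 = 0 ⇒ b_2 = 6 − 6 − 0 = 0. So H_2 = 0.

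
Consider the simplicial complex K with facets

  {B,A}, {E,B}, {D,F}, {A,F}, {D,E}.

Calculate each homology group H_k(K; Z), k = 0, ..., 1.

Fix the vertex order A < B < D < E < F and write every simplex with vertices in increasing order. Then dim K = 1 and the simplices of K are:

  0-simplices (5): A, B, D, E, F
  1-simplices (5): AB, AF, BE, DE, DF

so the chain groups are C_0 ≅ Z^5, C_1 ≅ Z^5.

Boundary ∂_1: C_1 → C_0 is given by ∂[p,q] = [q] − [p].
The resulting 5×5 matrix has rank 4, and its Smith normal form has invariant factors (1,1,1,1).

Now H_k = ker ∂_k / im ∂_{k+1}, so:

  H_0: rank C_0 − rank ∂_1 = 5 − 4 = 1, and the invariant factors of ∂_1 are all 1, so H_0 = Z.
  H_1: rank ker ∂_1 − rank ∂_2 = (5 − 4) − 0 = 1, and there is no ∂_2, so H_1 = Z.

(K is a triangulation of the circle S^1.)

H_0 = Z,  H_1 = Z.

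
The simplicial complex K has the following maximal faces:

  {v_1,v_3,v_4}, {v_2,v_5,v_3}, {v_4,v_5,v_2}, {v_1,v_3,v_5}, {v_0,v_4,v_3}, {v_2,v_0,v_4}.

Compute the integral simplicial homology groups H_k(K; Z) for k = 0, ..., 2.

Fix the vertex order v_0 < v_1 < v_2 < v_3 < v_4 < v_5 and write every simplex with vertices in increasing order. Then dim K = 2 and the simplices of K are:

  0-simplices (6): [v_0], [v_1], [v_2], [v_3], [v_4], [v_5]
  1-simplices (12): [v_0,v_2], [v_0,v_3], [v_0,v_4], [v_1,v_3], [v_1,v_4], [v_1,v_5], [v_2,v_3], [v_2,v_4], [v_2,v_5], [v_3,v_4], [v_3,v_5], [v_4,v_5]
  2-simplices (6): [v_0,v_2,v_4], [v_0,v_3,v_4], [v_1,v_3,v_4], [v_1,v_3,v_5], [v_2,v_3,v_5], [v_2,v_4,v_5]

Hence C_0 ≅ Z^6, C_1 ≅ Z^12, C_2 ≅ Z^6.

∂_1: C_1 → C_0 sends each edge [p,q] (with p < q) to q − p. For instance
  ∂[v_3,v_5] = [v_5] − [v_3].
As a 6×12 matrix over Z this has rank 5, with invariant factors (1,1,1,1,1).

∂_2: C_2 → C_1 sends each 2-simplex [p,q,r] to [q,r] − [p,r] + [p,q]. For instance
  ∂[v_2,v_3,v_5] = [v_3,v_5] − [v_2,v_5] + [v_2,v_3],
  ∂[v_1,v_3,v_5] = [v_3,v_5] − [v_1,v_5] + [v_1,v_3].
The 12×6 boundary matrix has rank 6 and Smith normal form diag(1,1,1,1,1,1).

Now H_k = ker ∂_k / im ∂_{k+1}, so:

  H_0: rank C_0 − rank ∂_1 = 6 − 5 = 1, and the invariant factors of ∂_1 are all 1, so H_0 = Z.
  H_1: rank ker ∂_1 − rank ∂_2 = (12 − 5) − 6 = 1, and the invariant factors of ∂_2 are all 1, so H_1 = Z.
  H_2: rank ker ∂_2 − rank ∂_3 = (6 − 6) − 0 = 0, and there is no ∂_3, so H_2 = 0.

H_0 = Z,  H_1 = Z,  H_2 = 0.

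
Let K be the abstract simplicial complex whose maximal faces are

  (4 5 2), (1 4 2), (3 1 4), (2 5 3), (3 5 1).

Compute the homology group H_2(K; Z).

Order the vertices as 1 < 2 < 3 < 4 < 5. Listing each simplex with vertices in this order, K has dimension 2 with simplices:

  0-simplices (5): [1], [2], [3], [4], [5]
  1-simplices (10): [1,2], [1,3], [1,4], [1,5], [2,3], [2,4], [2,5], [3,4], [3,5], [4,5]
  2-simplices (5): [1,2,4], [1,3,4], [1,3,5], [2,3,5], [2,4,5]

so the chain groups are C_0 ≅ Z^5, C_1 ≅ Z^10, C_2 ≅ Z^5.

Boundary ∂_1: C_1 → C_0 is given by ∂[p,q] = [q] − [p]. For instance
  ∂[2,4] = [4] − [2].
As a 5×10 matrix over Z this has rank 4, with invariant factors (1,1,1,1).

Boundary ∂_2: C_2 → C_1 acts by ∂[p,q,r] = [q,r] − [p,r] + [p,q]. For instance
  ∂[2,4,5] = [4,5] − [2,5] + [2,4],
  ∂[1,3,5] = [3,5] − [1,5] + [1,3].
The resulting 10×5 matrix has rank 5, and its Smith normal form has invariant factors (1,1,1,1,1).

Now H_k = ker ∂_k / im ∂_{k+1}, so:

  H_2: rank ker ∂_2 − rank ∂_3 = (5 − 5) − 0 = 0, and there is no ∂_3, so H_2 = 0.

H_2 ≅ 0.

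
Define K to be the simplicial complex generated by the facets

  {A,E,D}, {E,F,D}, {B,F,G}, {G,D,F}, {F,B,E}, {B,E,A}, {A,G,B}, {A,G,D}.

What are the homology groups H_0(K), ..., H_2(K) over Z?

H_0 ≅ Z,  H_1 = 0,  H_2 ≅ Z.

Fix the vertex order A < B < D < E < F < G and write every simplex with vertices in increasing order. Then dim K = 2 and the simplices of K are:

  0-simplices (6): A, B, D, E, F, G
  1-simplices (12): AB, AD, AE, AG, BE, BF, BG, DE, DF, DG, EF, FG
  2-simplices (8): ABE, ABG, ADE, ADG, BEF, BFG, DEF, DFG

giving chain groups C_0 ≅ Z^6, C_1 ≅ Z^12, C_2 ≅ Z^8.

∂_1: C_1 → C_0 sends each edge [p,q] (with p < q) to q − p. For instance
  ∂BF = F − B.
The 6×12 boundary matrix has rank 5 and Smith normal form diag(1,1,1,1,1).

∂_2: C_2 → C_1 sends each 2-simplex [p,q,r] to [q,r] − [p,r] + [p,q]. For instance
  ∂ADG = DG − AG + AD,
  ∂ABE = BE − AE + AB.
This gives a 12×8 integer matrix of rank 7; reducing to Smith normal form yields diagonal entries (1,1,1,1,1,1,1).

Now H_k = ker ∂_k / im ∂_{k+1}, so:

  H_0: rank C_0 − rank ∂_1 = 6 − 5 = 1, and the invariant factors of ∂_1 are all 1, so H_0 = Z.
  H_1: rank ker ∂_1 − rank ∂_2 = (12 − 5) − 7 = 0, and the invariant factors of ∂_2 are all 1, so H_1 = 0.
  H_2: rank ker ∂_2 − rank ∂_3 = (8 − 7) − 0 = 1, and there is no ∂_3, so H_2 = Z.

As a check, the Euler characteristic is 6 − 12 + 8 = 2, which agrees with 1 − 0 + 1 = 2.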